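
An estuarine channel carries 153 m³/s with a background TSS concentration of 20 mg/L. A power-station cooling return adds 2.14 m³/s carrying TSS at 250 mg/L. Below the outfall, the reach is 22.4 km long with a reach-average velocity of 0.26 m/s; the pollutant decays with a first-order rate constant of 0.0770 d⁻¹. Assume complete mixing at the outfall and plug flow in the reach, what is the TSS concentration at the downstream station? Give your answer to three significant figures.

21.5 mg/L

Flow-weighted average: C = (153.0·20.00 + 2.140·250.0) / 155.1 = 3595/155.1 = 23.17 mg/L.
Travel time t = 22.4·1000 / 0.26 = 86150 s = 23.93 h.
After decay, C = 23.17 × e^(−kt) = 23.17 × 0.9261 = 21.46 mg/L.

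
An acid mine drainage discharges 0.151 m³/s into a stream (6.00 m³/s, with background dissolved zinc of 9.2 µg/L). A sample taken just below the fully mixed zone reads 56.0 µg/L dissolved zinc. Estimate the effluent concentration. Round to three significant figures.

1920 µg/L

Mass balance: 6.000·9.200 + 0.1510·Cₑ = 6.151·56.00
→ Cₑ = (6.151·56.00 − 6.000·9.200) / 0.1510 = 1916 µg/L.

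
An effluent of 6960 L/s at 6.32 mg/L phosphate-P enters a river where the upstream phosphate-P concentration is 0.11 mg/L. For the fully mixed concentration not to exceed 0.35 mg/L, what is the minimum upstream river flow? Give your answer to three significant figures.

Set C_mix = 0.35: (Q·0.1100 + 6960·6.320) / (Q + 6960) = 0.35
→ Q = 6960·(6.320 − 0.35)/(0.35 − 0.1100) = 173100 L/s.

173000 L/s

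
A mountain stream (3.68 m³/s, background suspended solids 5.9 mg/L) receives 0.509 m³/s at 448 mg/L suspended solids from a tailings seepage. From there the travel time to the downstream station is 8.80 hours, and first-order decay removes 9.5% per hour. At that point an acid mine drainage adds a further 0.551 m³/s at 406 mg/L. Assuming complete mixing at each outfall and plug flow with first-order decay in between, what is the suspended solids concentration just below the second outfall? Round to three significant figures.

Flow-weighted average: C = (3.680·5.900 + 0.5090·448.0) / 4.189 = 249.7/4.189 = 59.62 mg/L; combined flow 4.189 m³/s.
9.5%/h lost → k = −ln(1 − 0.095) = 0.09982 h⁻¹.
Decay over the reach: 59.62·exp(−kt) = 59.62·0.4154 = 24.77 mg/L.
Second outfall: C = (4.189·24.77 + 0.5510·406.0)/4.740 = 69.08 mg/L.

69.1 mg/L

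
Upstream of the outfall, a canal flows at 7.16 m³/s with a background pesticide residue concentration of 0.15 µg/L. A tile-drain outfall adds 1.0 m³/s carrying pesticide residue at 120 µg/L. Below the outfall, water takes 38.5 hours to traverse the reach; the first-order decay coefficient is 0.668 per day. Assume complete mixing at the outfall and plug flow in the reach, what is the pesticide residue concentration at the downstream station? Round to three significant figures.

Conservation of mass: C = (7.160·0.1500 + 1.000·120.0) / 8.160 = 121.1/8.160 = 14.84 µg/L.
Applying C = C₀e^(−kt): 14.84 × 0.3425 = 5.081 µg/L.

5.08 µg/L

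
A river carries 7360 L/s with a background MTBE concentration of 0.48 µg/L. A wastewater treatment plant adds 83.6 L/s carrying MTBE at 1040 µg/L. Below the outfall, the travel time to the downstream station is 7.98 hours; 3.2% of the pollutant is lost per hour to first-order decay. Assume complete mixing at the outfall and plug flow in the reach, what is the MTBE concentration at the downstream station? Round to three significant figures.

9.38 µg/L

Mass balance: C = (7360·0.4800 + 83.60·1040) / 7444 = 90480/7444 = 12.15 µg/L.
3.2%/h lost → k = −ln(1 − 0.032) = 0.03252 h⁻¹.
After decay, C = 12.15 × e^(−kt) = 12.15 × 0.7714 = 9.376 µg/L.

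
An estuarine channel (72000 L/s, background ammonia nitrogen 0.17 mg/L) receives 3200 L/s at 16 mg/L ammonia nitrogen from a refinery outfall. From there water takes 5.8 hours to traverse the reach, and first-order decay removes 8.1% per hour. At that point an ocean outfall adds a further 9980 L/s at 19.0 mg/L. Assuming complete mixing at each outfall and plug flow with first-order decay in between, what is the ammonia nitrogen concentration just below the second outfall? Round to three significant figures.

Flow-weighted average: C = (72000·0.1700 + 3200·16.00) / 75200 = 63440/75200 = 0.8436 mg/L; combined flow 75200 L/s.
8.1%/h lost → k = −ln(1 − 0.081) = 0.08447 h⁻¹.
First-order decay: C = 0.8436·exp(−k·t) = 0.8436·0.6127 = 0.5169 mg/L.
Second outfall: C = (75200·0.5169 + 9980·19.00)/85180 = 2.682 mg/L.

2.68 mg/L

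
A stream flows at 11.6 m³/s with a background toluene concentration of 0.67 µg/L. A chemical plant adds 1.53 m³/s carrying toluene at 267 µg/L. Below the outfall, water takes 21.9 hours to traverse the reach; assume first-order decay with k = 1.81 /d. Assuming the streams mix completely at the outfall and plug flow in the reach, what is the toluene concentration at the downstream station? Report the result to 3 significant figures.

Mixed concentration C = ΣQC/ΣQ = (11.60·0.6700 + 1.530·267.0) / 13.13 = 416.3/13.13 = 31.70 µg/L.
First-order decay: C = 31.70·exp(−k·t) = 31.70·0.1917 = 6.079 µg/L.

6.08 µg/L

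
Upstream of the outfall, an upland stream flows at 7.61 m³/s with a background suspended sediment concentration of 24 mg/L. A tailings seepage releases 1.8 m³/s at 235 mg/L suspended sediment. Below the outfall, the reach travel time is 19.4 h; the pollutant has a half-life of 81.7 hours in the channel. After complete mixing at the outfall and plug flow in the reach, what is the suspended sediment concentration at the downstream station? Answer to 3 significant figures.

54.6 mg/L

Mass balance: C = (7.610·24.00 + 1.800·235.0) / 9.410 = 605.6/9.410 = 64.36 mg/L.
Half-life 81.7 h → k = ln 2 / 81.7 = 0.008484 h⁻¹ = 0.2036 d⁻¹.
Applying C = C₀e^(−kt): 64.36 × 0.8482 = 54.59 mg/L.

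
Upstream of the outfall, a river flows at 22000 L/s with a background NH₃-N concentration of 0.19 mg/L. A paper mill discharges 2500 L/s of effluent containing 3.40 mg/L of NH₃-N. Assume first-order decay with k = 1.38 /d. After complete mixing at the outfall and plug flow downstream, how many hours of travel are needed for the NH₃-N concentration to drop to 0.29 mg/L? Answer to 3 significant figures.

Mixed concentration C = ΣQC/ΣQ = (22000·0.1900 + 2500·3.400) / 24500 = 12680/24500 = 0.5176 mg/L.
0.5176·exp(−k·t) = 0.29 → t = ln(0.5176/0.29)/k = 36260 s = 10.07 h.

10.1 h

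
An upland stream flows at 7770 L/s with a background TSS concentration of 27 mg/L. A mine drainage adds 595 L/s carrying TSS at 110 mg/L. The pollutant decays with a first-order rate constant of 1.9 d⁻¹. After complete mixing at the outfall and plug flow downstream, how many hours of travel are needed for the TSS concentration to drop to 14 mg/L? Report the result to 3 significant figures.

10.8 h

Mass balance: C = (7770·27.00 + 595.0·110.0) / 8365 = 275200/8365 = 32.90 mg/L.
32.90·exp(−k·t) = 14 → t = ln(32.90/14)/k = 38860 s = 10.79 h.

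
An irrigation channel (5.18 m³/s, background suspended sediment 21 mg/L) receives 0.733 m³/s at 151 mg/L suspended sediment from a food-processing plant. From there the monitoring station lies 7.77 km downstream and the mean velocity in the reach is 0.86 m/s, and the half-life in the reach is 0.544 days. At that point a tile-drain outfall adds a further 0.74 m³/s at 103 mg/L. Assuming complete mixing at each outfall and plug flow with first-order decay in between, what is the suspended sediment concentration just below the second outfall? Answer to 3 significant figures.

40.3 mg/L

After mixing, C = (5.180·21.00 + 0.7330·151.0) / 5.913 = 219.5/5.913 = 37.12 mg/L; combined flow 5.913 m³/s.
Travel time t = 7.77·1000 / 0.86 = 9035 s = 2.510 h.
Half-life 0.544 d → k = ln 2 / 0.544 = 1.274 d⁻¹.
Decay over the reach: 37.12·exp(−kt) = 37.12·0.8753 = 32.49 mg/L.
Second outfall: C = (5.913·32.49 + 0.7400·103.0)/6.653 = 40.33 mg/L.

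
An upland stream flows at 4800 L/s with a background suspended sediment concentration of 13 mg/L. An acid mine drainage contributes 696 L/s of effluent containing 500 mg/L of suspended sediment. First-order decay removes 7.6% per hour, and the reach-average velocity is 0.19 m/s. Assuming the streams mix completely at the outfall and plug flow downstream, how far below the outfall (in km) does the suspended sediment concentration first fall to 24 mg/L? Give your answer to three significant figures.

Flow-weighted average: C = (4800·13.00 + 696.0·500.0) / 5496 = 410400/5496 = 74.67 mg/L.
7.6%/h lost → k = −ln(1 − 0.076) = 0.07904 h⁻¹.
Set 74.67·exp(−k·t) = 24 → t = ln(74.67/24)/k = 51700 s = 14.36 h.
Distance = v·t = 0.19·51700 = 9822 m = 9.822 km.

9.82 km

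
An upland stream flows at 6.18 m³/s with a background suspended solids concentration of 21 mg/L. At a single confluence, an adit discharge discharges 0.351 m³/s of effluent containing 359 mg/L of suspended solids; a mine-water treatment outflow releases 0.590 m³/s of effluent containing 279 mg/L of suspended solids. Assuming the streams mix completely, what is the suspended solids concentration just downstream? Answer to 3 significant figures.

59.0 mg/L

Conservation of mass: C = (6.180·21.00 + 0.3510·359.0 + 0.5900·279.0) / 7.121 = 420.4/7.121 = 59.04 mg/L.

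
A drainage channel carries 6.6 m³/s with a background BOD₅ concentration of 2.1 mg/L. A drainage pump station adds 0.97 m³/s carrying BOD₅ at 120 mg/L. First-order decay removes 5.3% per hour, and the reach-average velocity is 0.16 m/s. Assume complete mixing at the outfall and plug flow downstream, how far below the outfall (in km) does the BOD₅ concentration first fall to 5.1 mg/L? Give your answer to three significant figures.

12.9 km

Mixed concentration C = ΣQC/ΣQ = (6.600·2.100 + 0.9700·120.0) / 7.570 = 130.3/7.570 = 17.21 mg/L.
5.3%/h lost → k = −ln(1 − 0.053) = 0.05446 h⁻¹.
Set 17.21·exp(−k·t) = 5.1 → t = ln(17.21/5.1)/k = 80390 s = 22.33 h.
Distance = v·t = 0.16·80390 = 12860 m = 12.86 km.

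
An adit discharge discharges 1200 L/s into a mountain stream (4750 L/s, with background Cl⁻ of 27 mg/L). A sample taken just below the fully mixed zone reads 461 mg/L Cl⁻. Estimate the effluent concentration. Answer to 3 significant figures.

Mass balance: 4750·27.00 + 1200·Cₑ = 5950·461.0
→ Cₑ = (5950·461.0 − 4750·27.00) / 1200 = 2179 mg/L.

2180 mg/L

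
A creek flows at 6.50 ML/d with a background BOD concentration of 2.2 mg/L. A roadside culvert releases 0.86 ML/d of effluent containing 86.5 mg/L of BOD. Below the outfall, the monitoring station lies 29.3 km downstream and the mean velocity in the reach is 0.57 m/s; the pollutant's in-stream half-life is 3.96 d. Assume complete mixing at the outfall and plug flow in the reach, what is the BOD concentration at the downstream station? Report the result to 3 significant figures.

Flow-weighted average: C = (6.500·2.200 + 0.8600·86.50) / 7.360 = 88.69/7.360 = 12.05 mg/L.
Travel time t = 29.3·1000 / 0.57 = 51400 s = 14.28 h.
Half-life 3.96 d → k = ln 2 / 3.96 = 0.1750 d⁻¹.
Decay over the reach: 12.05·exp(−kt) = 12.05·0.9011 = 10.86 mg/L.

10.9 mg/L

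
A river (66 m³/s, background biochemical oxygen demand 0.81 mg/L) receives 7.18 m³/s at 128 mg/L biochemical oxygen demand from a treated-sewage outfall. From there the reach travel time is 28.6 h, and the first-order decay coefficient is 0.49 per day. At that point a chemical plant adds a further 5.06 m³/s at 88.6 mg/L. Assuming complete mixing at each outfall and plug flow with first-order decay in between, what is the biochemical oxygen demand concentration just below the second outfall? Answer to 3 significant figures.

Mixed concentration C = ΣQC/ΣQ = (66.00·0.8100 + 7.180·128.0) / 73.18 = 972.5/73.18 = 13.29 mg/L; combined flow 73.18 m³/s.
After decay, C = 13.29 × e^(−kt) = 13.29 × 0.5577 = 7.411 mg/L.
Second outfall: C = (73.18·7.411 + 5.060·88.60)/78.24 = 12.66 mg/L.

12.7 mg/L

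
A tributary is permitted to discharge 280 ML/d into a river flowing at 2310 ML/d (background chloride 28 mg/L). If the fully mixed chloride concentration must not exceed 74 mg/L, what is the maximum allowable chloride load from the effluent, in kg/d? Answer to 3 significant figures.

Mass balance at the limit: 2310·28.00 + 280.0·Cₑ = 2590·74 → Cₑ = 453.5 mg/L.
280.0 ML/d = 3.241 m³/s. Load = 3.241 m³/s × 453.5 g/m³ × 86 400 s/d = 127000 kg/d.

127000 kg/d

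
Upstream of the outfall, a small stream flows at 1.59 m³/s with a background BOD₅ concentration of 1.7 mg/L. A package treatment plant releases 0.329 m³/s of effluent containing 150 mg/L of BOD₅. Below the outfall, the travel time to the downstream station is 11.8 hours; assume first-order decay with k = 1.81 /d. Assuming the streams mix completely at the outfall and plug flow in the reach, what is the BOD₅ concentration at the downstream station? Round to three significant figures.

11.1 mg/L

Mixed concentration C = ΣQC/ΣQ = (1.590·1.700 + 0.3290·150.0) / 1.919 = 52.05/1.919 = 27.13 mg/L.
Applying C = C₀e^(−kt): 27.13 × 0.4107 = 11.14 mg/L.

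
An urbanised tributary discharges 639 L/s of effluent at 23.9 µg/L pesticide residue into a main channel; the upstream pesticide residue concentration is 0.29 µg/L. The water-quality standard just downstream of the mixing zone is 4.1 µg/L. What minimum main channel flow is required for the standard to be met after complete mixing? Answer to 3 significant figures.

Set C_mix = 4.1: (Q·0.2900 + 639.0·23.90) / (Q + 639.0) = 4.1
→ Q = 639.0·(23.90 − 4.1)/(4.1 − 0.2900) = 3321 L/s.

3320 L/s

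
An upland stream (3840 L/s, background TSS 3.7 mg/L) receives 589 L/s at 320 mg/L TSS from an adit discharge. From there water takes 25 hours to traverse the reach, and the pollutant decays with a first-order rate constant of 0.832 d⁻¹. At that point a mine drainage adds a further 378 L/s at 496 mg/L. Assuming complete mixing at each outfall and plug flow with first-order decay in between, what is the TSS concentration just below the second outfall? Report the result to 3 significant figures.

56.7 mg/L

Conservation of mass: C = (3840·3.700 + 589.0·320.0) / 4429 = 202700/4429 = 45.76 mg/L; combined flow 4429 L/s.
First-order decay: C = 45.76·exp(−k·t) = 45.76·0.4204 = 19.24 mg/L.
Second outfall: C = (4429·19.24 + 378.0·496.0)/4807 = 56.73 mg/L.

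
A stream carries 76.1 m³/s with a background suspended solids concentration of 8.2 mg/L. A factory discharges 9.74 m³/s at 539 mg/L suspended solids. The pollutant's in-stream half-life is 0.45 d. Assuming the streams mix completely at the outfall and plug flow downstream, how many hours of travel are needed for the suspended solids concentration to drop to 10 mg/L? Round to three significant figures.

After mixing, C = (76.10·8.200 + 9.740·539.0) / 85.84 = 5874/85.84 = 68.43 mg/L.
Half-life 0.45 d → k = ln 2 / 0.45 = 1.540 d⁻¹.
68.43·exp(−k·t) = 10 → t = ln(68.43/10)/k = 107900 s = 29.97 h.

30.0 h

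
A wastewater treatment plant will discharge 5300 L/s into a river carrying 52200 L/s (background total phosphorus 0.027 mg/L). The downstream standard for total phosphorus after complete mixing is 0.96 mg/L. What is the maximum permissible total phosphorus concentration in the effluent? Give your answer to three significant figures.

10.1 mg/L

At the limit, (Qr·Cr + Qe·Cₑ)/(Qr + Qe) = 0.96:
Cₑ = (57500·0.96 − 52200·0.02700) / 5300 = 10.15 mg/L.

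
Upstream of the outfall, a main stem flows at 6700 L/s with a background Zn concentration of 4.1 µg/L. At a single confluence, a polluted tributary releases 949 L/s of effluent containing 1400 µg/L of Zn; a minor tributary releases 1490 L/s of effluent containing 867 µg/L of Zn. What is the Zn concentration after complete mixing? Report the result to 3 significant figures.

290 µg/L

Flow-weighted average: C = (6700·4.100 + 949.0·1400 + 1490·867.0) / 9139 = 2648000/9139 = 289.7 µg/L.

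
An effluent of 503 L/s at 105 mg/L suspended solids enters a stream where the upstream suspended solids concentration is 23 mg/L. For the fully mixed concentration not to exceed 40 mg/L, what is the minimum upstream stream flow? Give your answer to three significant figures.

1920 L/s

Set C_mix = 40: (Q·23.00 + 503.0·105.0) / (Q + 503.0) = 40
→ Q = 503.0·(105.0 − 40)/(40 − 23.00) = 1923 L/s.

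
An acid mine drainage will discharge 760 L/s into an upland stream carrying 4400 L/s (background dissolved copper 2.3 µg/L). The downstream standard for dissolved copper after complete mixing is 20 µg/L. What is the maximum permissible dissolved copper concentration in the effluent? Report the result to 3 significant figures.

At the limit, (Qr·Cr + Qe·Cₑ)/(Qr + Qe) = 20:
Cₑ = (5160·20 − 4400·2.300) / 760.0 = 122.5 µg/L.

122 µg/L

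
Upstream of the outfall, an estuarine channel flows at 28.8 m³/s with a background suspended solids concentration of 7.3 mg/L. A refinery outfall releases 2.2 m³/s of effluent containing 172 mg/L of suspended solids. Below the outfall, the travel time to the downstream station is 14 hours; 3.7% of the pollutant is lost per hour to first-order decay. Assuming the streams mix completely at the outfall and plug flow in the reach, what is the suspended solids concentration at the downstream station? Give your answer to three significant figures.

11.2 mg/L

Conservation of mass: C = (28.80·7.300 + 2.200·172.0) / 31.00 = 588.6/31.00 = 18.99 mg/L.
3.7%/h lost → k = −ln(1 − 0.037) = 0.03770 h⁻¹.
Applying C = C₀e^(−kt): 18.99 × 0.5899 = 11.20 mg/L.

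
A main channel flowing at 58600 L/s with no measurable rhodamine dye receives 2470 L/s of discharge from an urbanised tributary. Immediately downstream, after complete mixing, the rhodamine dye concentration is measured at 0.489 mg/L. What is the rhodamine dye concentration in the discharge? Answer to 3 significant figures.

12.1 mg/L

Mass balance: 58600·0 + 2470·Cₑ = 61070·0.4890
→ Cₑ = (61070·0.4890 − 58600·0) / 2470 = 12.09 mg/L.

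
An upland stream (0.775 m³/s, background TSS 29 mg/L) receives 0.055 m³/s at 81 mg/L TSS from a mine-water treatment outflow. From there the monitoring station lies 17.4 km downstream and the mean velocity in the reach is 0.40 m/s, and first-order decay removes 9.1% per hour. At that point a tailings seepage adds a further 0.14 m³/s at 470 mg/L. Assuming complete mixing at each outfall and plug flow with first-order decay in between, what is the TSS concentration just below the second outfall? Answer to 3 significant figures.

Mass balance: C = (0.7750·29.00 + 0.05500·81.00) / 0.8300 = 26.93/0.8300 = 32.45 mg/L; combined flow 0.8300 m³/s.
Travel time t = 17.4·1000 / 0.40 = 43500 s = 12.08 h.
9.1%/h lost → k = −ln(1 − 0.091) = 0.09541 h⁻¹.
After decay, C = 32.45 × e^(−kt) = 32.45 × 0.3157 = 10.24 mg/L.
Second outfall: C = (0.8300·10.24 + 0.1400·470.0)/0.9700 = 76.60 mg/L.

76.6 mg/L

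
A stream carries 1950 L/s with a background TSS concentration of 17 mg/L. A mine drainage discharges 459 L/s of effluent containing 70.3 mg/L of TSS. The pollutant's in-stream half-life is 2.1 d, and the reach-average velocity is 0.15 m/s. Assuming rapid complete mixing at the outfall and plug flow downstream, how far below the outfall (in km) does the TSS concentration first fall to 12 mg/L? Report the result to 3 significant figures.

32.1 km

After mixing, C = (1950·17.00 + 459.0·70.30) / 2409 = 65420/2409 = 27.16 mg/L.
Half-life 2.1 d → k = ln 2 / 2.1 = 0.3301 d⁻¹.
Set 27.16·exp(−k·t) = 12 → t = ln(27.16/12)/k = 213800 s = 59.38 h.
Distance = v·t = 0.15·213800 = 32070 m = 32.07 km.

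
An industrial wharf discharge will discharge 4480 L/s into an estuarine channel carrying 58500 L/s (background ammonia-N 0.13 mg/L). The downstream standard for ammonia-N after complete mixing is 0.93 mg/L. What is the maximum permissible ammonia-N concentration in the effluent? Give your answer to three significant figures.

11.4 mg/L

At the limit, (Qr·Cr + Qe·Cₑ)/(Qr + Qe) = 0.93:
Cₑ = (62980·0.93 − 58500·0.1300) / 4480 = 11.38 mg/L.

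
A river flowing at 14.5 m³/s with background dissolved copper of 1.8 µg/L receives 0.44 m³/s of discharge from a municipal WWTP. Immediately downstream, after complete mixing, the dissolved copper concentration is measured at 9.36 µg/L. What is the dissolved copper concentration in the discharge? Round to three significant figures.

Mass balance: 14.50·1.800 + 0.4400·Cₑ = 14.94·9.360
→ Cₑ = (14.94·9.360 − 14.50·1.800) / 0.4400 = 258.5 µg/L.

258 µg/L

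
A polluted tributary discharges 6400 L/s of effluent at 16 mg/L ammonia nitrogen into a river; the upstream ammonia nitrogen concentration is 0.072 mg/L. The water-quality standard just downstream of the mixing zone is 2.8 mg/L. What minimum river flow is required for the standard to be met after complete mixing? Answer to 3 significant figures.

Set C_mix = 2.8: (Q·0.07200 + 6400·16.00) / (Q + 6400) = 2.8
→ Q = 6400·(16.00 − 2.8)/(2.8 − 0.07200) = 30970 L/s.

31000 L/s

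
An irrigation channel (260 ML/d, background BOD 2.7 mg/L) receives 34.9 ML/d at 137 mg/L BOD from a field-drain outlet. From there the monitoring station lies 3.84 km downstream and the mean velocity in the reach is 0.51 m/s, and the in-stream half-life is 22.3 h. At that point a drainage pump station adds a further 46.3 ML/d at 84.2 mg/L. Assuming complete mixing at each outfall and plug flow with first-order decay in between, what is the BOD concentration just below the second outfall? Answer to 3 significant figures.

26.5 mg/L

Mass balance: C = (260.0·2.700 + 34.90·137.0) / 294.9 = 5483/294.9 = 18.59 mg/L; combined flow 294.9 ML/d.
Travel time t = 3.84·1000 / 0.51 = 7529 s = 2.092 h.
Half-life 22.3 h → k = ln 2 / 22.3 = 0.03108 h⁻¹ = 0.7460 d⁻¹.
First-order decay: C = 18.59·exp(−k·t) = 18.59·0.9371 = 17.42 mg/L.
At the second outfall, C = (294.9·17.42 + 46.30·84.20) / (294.9 + 46.30) = 26.48 mg/L.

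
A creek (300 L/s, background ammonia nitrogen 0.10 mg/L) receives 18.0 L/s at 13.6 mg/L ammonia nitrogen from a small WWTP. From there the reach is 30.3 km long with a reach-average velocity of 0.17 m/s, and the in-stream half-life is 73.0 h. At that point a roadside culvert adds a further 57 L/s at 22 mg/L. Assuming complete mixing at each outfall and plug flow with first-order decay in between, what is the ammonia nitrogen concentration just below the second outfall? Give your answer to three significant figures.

3.80 mg/L

Mixed concentration C = ΣQC/ΣQ = (300.0·0.1000 + 18.00·13.60) / 318.0 = 274.8/318.0 = 0.8642 mg/L; combined flow 318.0 L/s.
Travel time t = 30.3·1000 / 0.17 = 178200 s = 49.51 h.
Half-life 73.0 h → k = ln 2 / 73.0 = 0.009495 h⁻¹ = 0.2279 d⁻¹.
First-order decay: C = 0.8642·exp(−k·t) = 0.8642·0.6249 = 0.5400 mg/L.
Second outfall: C = (318.0·0.5400 + 57.00·22.00)/375.0 = 3.802 mg/L.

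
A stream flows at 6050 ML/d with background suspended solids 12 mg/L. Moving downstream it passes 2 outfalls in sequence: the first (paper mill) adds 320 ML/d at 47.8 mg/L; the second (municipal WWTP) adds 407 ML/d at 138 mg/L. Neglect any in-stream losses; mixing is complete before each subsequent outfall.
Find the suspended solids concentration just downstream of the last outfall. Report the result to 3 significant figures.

21.3 mg/L

Outfall 1: combined Q = 6370 ML/d; C = (6050·12.00 + 320.0·47.80)/6370 = 13.80 mg/L.
Outfall 2: combined Q = 6777 ML/d; C = (6370·13.80 + 407.0·138.0)/6777 = 21.26 mg/L.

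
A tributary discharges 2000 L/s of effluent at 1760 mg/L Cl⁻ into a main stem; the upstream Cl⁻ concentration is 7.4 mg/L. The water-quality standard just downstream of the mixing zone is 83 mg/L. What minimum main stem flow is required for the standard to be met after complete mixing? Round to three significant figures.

Set C_mix = 83: (Q·7.400 + 2000·1760) / (Q + 2000) = 83
→ Q = 2000·(1760 − 83)/(83 − 7.400) = 44370 L/s.

44400 L/s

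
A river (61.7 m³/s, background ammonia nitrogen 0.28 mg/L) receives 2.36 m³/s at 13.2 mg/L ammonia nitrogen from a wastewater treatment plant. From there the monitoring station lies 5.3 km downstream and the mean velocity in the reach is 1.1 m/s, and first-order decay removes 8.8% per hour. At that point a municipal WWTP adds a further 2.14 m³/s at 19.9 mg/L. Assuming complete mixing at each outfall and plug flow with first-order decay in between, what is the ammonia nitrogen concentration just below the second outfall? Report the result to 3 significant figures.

1.29 mg/L

Conservation of mass: C = (61.70·0.2800 + 2.360·13.20) / 64.06 = 48.43/64.06 = 0.7560 mg/L; combined flow 64.06 m³/s.
Travel time t = 5.3·1000 / 1.1 = 4818 s = 1.338 h.
8.8%/h lost → k = −ln(1 − 0.088) = 0.09212 h⁻¹.
Applying C = C₀e^(−kt): 0.7560 × 0.8840 = 0.6683 mg/L.
Second outfall: C = (64.06·0.6683 + 2.140·19.90)/66.20 = 1.290 mg/L.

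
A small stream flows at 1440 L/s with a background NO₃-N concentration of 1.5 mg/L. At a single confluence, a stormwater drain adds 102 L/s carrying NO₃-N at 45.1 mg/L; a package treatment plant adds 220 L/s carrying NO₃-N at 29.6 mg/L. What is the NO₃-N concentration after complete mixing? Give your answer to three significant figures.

7.53 mg/L

Mass balance: C = (1440·1.500 + 102.0·45.10 + 220.0·29.60) / 1762 = 13270/1762 = 7.532 mg/L.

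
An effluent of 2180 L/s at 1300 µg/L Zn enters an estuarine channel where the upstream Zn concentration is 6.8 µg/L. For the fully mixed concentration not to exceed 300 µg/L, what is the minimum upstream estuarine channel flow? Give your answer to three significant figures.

Set C_mix = 300: (Q·6.800 + 2180·1300) / (Q + 2180) = 300
→ Q = 2180·(1300 − 300)/(300 − 6.800) = 7435 L/s.

7440 L/s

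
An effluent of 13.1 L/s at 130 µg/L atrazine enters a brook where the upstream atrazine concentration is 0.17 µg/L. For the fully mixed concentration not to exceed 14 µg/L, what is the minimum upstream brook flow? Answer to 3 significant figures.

Set C_mix = 14: (Q·0.1700 + 13.10·130.0) / (Q + 13.10) = 14
→ Q = 13.10·(130.0 − 14)/(14 − 0.1700) = 109.9 L/s.

110 L/s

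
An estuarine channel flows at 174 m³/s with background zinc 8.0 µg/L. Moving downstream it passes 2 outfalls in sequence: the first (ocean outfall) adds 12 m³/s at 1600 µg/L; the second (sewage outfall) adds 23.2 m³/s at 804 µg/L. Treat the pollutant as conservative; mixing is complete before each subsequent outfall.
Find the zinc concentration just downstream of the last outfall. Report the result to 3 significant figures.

188 µg/L

Below outfall 1: Q → 186.0 m³/s, C = (174.0·8.000 + 12.00·1600)/186.0 = 110.7 µg/L.
Below outfall 2: Q → 209.2 m³/s, C = (186.0·110.7 + 23.20·804.0)/209.2 = 187.6 µg/L.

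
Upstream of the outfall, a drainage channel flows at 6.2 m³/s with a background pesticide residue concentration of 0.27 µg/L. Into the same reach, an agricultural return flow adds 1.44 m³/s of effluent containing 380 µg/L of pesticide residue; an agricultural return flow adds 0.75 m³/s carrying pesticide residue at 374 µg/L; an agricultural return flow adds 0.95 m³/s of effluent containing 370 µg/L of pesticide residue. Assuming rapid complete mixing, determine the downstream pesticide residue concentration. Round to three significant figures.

Mass balance: C = (6.200·0.2700 + 1.440·380.0 + 0.7500·374.0 + 0.9500·370.0) / 9.340 = 1181/9.340 = 126.4 µg/L.

126 µg/L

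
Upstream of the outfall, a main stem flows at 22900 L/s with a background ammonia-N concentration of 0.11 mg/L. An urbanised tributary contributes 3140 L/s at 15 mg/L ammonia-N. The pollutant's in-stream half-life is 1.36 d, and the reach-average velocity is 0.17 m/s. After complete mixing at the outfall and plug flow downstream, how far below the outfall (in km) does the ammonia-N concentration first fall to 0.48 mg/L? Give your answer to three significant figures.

Mass balance: C = (22900·0.1100 + 3140·15.00) / 26040 = 49620/26040 = 1.905 mg/L.
Half-life 1.36 d → k = ln 2 / 1.36 = 0.5097 d⁻¹.
Set 1.905·exp(−k·t) = 0.48 → t = ln(1.905/0.48)/k = 233700 s = 64.92 h.
Distance = v·t = 0.17·233700 = 39730 m = 39.73 km.

39.7 km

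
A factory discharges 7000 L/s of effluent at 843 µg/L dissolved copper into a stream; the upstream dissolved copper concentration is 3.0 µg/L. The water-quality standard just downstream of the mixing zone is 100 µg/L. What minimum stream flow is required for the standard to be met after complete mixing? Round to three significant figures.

53600 L/s

Set C_mix = 100: (Q·3.000 + 7000·843.0) / (Q + 7000) = 100
→ Q = 7000·(843.0 − 100)/(100 − 3.000) = 53620 L/s.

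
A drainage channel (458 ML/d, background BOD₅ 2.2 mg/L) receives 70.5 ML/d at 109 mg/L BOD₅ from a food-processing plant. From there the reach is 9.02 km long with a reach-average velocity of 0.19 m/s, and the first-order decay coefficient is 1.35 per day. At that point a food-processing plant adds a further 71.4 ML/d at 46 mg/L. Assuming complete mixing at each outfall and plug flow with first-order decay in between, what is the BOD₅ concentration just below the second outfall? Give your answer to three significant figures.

Mass balance: C = (458.0·2.200 + 70.50·109.0) / 528.5 = 8692/528.5 = 16.45 mg/L; combined flow 528.5 ML/d.
Travel time t = 9.02·1000 / 0.19 = 47470 s = 13.19 h.
Applying C = C₀e^(−kt): 16.45 × 0.4763 = 7.833 mg/L.
Second outfall: C = (528.5·7.833 + 71.40·46.00)/599.9 = 12.38 mg/L.

12.4 mg/L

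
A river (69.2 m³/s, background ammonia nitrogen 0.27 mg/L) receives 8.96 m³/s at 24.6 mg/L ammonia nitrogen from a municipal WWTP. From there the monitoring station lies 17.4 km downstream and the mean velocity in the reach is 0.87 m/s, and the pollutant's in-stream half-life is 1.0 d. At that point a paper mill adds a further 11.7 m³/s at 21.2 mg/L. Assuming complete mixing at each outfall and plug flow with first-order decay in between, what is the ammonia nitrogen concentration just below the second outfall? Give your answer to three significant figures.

5.03 mg/L

Conservation of mass: C = (69.20·0.2700 + 8.960·24.60) / 78.16 = 239.1/78.16 = 3.059 mg/L; combined flow 78.16 m³/s.
Travel time t = 17.4·1000 / 0.87 = 20000 s = 5.556 h.
Half-life 1.0 d → k = ln 2 / 1.0 = 0.6931 d⁻¹.
Applying C = C₀e^(−kt): 3.059 × 0.8518 = 2.606 mg/L.
At the second outfall, C = (78.16·2.606 + 11.70·21.20) / (78.16 + 11.70) = 5.027 mg/L.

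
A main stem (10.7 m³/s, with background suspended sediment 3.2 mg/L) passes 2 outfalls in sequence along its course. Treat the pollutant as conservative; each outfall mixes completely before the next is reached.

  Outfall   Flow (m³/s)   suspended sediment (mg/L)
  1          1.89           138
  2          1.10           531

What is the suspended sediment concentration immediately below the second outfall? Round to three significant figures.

After outfall 1: Q = 10.70 + 1.890 = 12.59 m³/s; C = (10.70·3.200 + 1.890·138.0)/12.59 = 23.44 mg/L.
After outfall 2: Q = 12.59 + 1.100 = 13.69 m³/s; C = (12.59·23.44 + 1.100·531.0)/13.69 = 64.22 mg/L.

64.2 mg/L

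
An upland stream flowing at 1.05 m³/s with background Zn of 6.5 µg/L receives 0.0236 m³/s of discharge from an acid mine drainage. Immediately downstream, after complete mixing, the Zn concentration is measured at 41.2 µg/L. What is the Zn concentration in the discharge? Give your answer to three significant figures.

1590 µg/L

Mass balance: 1.050·6.500 + 0.02360·Cₑ = 1.074·41.20
→ Cₑ = (1.074·41.20 − 1.050·6.500) / 0.02360 = 1585 µg/L.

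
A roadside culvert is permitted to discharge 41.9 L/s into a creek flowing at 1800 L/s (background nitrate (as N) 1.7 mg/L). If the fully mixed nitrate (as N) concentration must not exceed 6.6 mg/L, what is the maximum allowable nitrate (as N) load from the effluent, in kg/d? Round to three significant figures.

Mass balance at the limit: 1800·1.700 + 41.90·Cₑ = 1842·6.6 → Cₑ = 217.1 mg/L.
41.90 L/s = 0.04190 m³/s. Load = 0.04190 m³/s × 217.1 g/m³ × 86 400 s/d = 785.9 kg/d.

786 kg/d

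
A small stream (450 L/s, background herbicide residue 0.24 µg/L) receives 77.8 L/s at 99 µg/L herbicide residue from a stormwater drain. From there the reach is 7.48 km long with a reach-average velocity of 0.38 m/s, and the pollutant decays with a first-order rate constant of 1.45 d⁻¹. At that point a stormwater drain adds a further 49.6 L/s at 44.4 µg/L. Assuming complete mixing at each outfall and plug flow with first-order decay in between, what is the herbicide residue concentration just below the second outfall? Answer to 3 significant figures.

13.5 µg/L

Mixed concentration C = ΣQC/ΣQ = (450.0·0.2400 + 77.80·99.00) / 527.8 = 7810/527.8 = 14.80 µg/L; combined flow 527.8 L/s.
Travel time t = 7.48·1000 / 0.38 = 19680 s = 5.468 h.
First-order decay: C = 14.80·exp(−k·t) = 14.80·0.7187 = 10.63 µg/L.
Second outfall: C = (527.8·10.63 + 49.60·44.40)/577.4 = 13.54 µg/L.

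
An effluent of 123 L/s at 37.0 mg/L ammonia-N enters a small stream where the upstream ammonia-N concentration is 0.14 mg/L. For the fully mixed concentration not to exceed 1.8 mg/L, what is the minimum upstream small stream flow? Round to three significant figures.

Set C_mix = 1.8: (Q·0.1400 + 123.0·37.00) / (Q + 123.0) = 1.8
→ Q = 123.0·(37.00 − 1.8)/(1.8 − 0.1400) = 2608 L/s.

2610 L/s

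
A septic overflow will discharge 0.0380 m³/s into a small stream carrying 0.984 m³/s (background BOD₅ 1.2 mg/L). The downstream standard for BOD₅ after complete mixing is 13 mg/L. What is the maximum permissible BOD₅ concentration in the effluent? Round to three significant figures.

319 mg/L

At the limit, (Qr·Cr + Qe·Cₑ)/(Qr + Qe) = 13:
Cₑ = (1.022·13 − 0.9840·1.200) / 0.03800 = 318.6 mg/L.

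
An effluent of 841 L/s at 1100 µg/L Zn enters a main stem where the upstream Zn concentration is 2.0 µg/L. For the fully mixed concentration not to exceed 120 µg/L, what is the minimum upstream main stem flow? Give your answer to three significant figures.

Set C_mix = 120: (Q·2.000 + 841.0·1100) / (Q + 841.0) = 120
→ Q = 841.0·(1100 − 120)/(120 − 2.000) = 6985 L/s.

6980 L/s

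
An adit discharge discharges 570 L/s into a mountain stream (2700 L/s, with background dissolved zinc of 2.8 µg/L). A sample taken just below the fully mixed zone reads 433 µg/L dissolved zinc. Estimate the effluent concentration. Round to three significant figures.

2470 µg/L

Mass balance: 2700·2.800 + 570.0·Cₑ = 3270·433.0
→ Cₑ = (3270·433.0 − 2700·2.800) / 570.0 = 2471 µg/L.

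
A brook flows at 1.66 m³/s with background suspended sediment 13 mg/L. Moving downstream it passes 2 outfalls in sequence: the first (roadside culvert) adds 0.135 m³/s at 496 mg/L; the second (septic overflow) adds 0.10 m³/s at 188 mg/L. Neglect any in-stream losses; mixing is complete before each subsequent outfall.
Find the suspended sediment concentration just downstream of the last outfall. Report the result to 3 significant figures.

Below outfall 1: Q → 1.795 m³/s, C = (1.660·13.00 + 0.1350·496.0)/1.795 = 49.33 mg/L.
Below outfall 2: Q → 1.895 m³/s, C = (1.795·49.33 + 0.1000·188.0)/1.895 = 56.64 mg/L.

56.6 mg/L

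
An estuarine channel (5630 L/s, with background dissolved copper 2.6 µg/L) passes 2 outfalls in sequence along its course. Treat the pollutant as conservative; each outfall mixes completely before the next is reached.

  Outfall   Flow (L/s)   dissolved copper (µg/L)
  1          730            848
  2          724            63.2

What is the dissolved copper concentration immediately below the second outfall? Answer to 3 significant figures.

95.9 µg/L

Below outfall 1: Q → 6360 L/s, C = (5630·2.600 + 730.0·848.0)/6360 = 99.63 µg/L.
Below outfall 2: Q → 7084 L/s, C = (6360·99.63 + 724.0·63.20)/7084 = 95.91 µg/L.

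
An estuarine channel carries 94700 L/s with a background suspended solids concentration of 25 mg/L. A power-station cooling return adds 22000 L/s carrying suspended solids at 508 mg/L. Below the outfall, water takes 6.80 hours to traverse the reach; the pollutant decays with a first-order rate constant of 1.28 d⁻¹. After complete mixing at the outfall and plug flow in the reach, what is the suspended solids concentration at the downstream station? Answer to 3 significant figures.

80.8 mg/L

After mixing, C = (94700·25.00 + 22000·508.0) / 116700 = 13540000/116700 = 116.1 mg/L.
First-order decay: C = 116.1·exp(−k·t) = 116.1·0.6958 = 80.75 mg/L.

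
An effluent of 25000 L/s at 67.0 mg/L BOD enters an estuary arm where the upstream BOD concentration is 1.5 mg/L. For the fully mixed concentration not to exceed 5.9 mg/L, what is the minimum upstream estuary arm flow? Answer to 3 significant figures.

Set C_mix = 5.9: (Q·1.500 + 25000·67.00) / (Q + 25000) = 5.9
→ Q = 25000·(67.00 − 5.9)/(5.9 − 1.500) = 347200 L/s.

347000 L/s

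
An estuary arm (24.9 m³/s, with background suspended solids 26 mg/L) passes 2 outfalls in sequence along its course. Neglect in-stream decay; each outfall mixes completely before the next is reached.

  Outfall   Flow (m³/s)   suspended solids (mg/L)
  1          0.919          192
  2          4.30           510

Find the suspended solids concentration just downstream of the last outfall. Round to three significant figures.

100 mg/L

Outfall 1: combined Q = 25.82 m³/s; C = (24.90·26.00 + 0.9190·192.0)/25.82 = 31.91 mg/L.
Outfall 2: combined Q = 30.12 m³/s; C = (25.82·31.91 + 4.300·510.0)/30.12 = 100.2 mg/L.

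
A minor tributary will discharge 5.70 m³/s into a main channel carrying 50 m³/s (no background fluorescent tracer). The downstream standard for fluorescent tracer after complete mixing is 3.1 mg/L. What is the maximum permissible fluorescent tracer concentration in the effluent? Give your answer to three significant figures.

At the limit, (Qr·Cr + Qe·Cₑ)/(Qr + Qe) = 3.1:
Cₑ = (55.70·3.1 − 50.00·0) / 5.700 = 30.29 mg/L.

30.3 mg/L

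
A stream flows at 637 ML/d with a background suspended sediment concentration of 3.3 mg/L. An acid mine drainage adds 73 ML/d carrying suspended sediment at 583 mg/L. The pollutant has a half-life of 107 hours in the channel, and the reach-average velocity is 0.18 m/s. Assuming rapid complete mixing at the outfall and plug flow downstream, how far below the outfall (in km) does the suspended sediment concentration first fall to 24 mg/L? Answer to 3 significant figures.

96.4 km

Conservation of mass: C = (637.0·3.300 + 73.00·583.0) / 710.0 = 44660/710.0 = 62.90 mg/L.
Half-life 107 h → k = ln 2 / 107 = 0.006478 h⁻¹ = 0.1555 d⁻¹.
Set 62.90·exp(−k·t) = 24 → t = ln(62.90/24)/k = 535500 s = 148.7 h.
Distance = v·t = 0.18·535500 = 96380 m = 96.38 km.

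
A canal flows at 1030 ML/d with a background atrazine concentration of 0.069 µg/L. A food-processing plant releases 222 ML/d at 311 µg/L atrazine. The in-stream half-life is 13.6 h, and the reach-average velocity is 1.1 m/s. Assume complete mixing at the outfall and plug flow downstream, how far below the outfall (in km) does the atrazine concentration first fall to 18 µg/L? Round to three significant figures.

Conservation of mass: C = (1030·0.06900 + 222.0·311.0) / 1252 = 69110/1252 = 55.20 µg/L.
Half-life 13.6 h → k = ln 2 / 13.6 = 0.05097 h⁻¹ = 1.223 d⁻¹.
Set 55.20·exp(−k·t) = 18 → t = ln(55.20/18)/k = 79150 s = 21.99 h.
Distance = v·t = 1.1·79150 = 87070 m = 87.07 km.

87.1 km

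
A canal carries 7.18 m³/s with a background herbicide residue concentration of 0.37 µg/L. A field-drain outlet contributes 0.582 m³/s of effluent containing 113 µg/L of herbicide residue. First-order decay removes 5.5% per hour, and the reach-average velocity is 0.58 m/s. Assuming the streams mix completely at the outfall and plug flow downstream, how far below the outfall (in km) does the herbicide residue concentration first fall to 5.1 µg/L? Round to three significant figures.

20.2 km

Mass balance: C = (7.180·0.3700 + 0.5820·113.0) / 7.762 = 68.42/7.762 = 8.815 µg/L.
5.5%/h lost → k = −ln(1 − 0.055) = 0.05657 h⁻¹.
Set 8.815·exp(−k·t) = 5.1 → t = ln(8.815/5.1)/k = 34820 s = 9.673 h.
Distance = v·t = 0.58·34820 = 20200 m = 20.20 km.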